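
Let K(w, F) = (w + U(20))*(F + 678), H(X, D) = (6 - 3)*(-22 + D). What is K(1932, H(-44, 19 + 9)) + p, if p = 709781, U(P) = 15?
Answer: 2064893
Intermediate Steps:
H(X, D) = -66 + 3*D (H(X, D) = 3*(-22 + D) = -66 + 3*D)
K(w, F) = (15 + w)*(678 + F) (K(w, F) = (w + 15)*(F + 678) = (15 + w)*(678 + F))
K(1932, H(-44, 19 + 9)) + p = (10170 + 15*(-66 + 3*(19 + 9)) + 678*1932 + (-66 + 3*(19 + 9))*1932) + 709781 = (10170 + 15*(-66 + 3*28) + 1309896 + (-66 + 3*28)*1932) + 709781 = (10170 + 15*(-66 + 84) + 1309896 + (-66 + 84)*1932) + 709781 = (10170 + 15*18 + 1309896 + 18*1932) + 709781 = (10170 + 270 + 1309896 + 34776) + 709781 = 1355112 + 709781 = 2064893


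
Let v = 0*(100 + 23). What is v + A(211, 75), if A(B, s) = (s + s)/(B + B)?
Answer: 75/211 ≈ 0.35545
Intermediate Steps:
A(B, s) = s/B (A(B, s) = (2*s)/((2*B)) = (2*s)*(1/(2*B)) = s/B)
v = 0 (v = 0*123 = 0)
v + A(211, 75) = 0 + 75/211 = 75/211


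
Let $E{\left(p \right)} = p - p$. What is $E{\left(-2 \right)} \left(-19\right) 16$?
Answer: $0$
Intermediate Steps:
$E{\left(p \right)} = 0$
$E{\left(-2 \right)} \left(-19\right) 16 = 0 \left(-19\right) 16 = 0 \cdot 16 = 0$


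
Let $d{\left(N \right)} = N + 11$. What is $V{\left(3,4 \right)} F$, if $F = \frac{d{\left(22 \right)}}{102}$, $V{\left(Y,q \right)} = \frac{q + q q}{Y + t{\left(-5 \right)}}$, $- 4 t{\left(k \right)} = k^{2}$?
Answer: $- \frac{440}{221} \approx -1.9909$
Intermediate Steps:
$d{\left(N \right)} = 11 + N$
$t{\left(k \right)} = - \frac{k^{2}}{4}$
$V{\left(Y,q \right)} = \frac{q + q^{2}}{- \frac{25}{4} + Y}$ ($V{\left(Y,q \right)} = \frac{q + q q}{Y - \frac{\left(-5\right)^{2}}{4}} = \frac{q + q^{2}}{Y - \frac{25}{4}} = \frac{q + q^{2}}{- \frac{25}{4} + Y}$)
$F = \frac{11}{34}$ ($F = \frac{11 + 22}{102} = 33 \cdot \frac{1}{102} = \frac{11}{34} \approx 0.32353$)
$V{\left(3,4 \right)} F = 4 \cdot 4 \frac{1}{-25 + 4 \cdot 3} \left(1 + 4\right) \frac{11}{34} = 4 \cdot 4 \frac{1}{-25 + 12} \cdot 5 \cdot \frac{11}{34} = 4 \cdot 4 \frac{1}{-13} \cdot 5 \cdot \frac{11}{34} = 4 \cdot 4 \left(- \frac{1}{13}\right) 5 \cdot \frac{11}{34} = \left(- \frac{80}{13}\right) \frac{11}{34} = - \frac{440}{221}$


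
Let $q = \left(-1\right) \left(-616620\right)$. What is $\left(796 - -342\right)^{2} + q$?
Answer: $1911664$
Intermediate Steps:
$q = 616620$
$\left(796 - -342\right)^{2} + q = \left(796 - -342\right)^{2} + 616620 = \left(796 + 342\right)^{2} + 616620 = 1138^{2} + 616620 = 1295044 + 616620 = 1911664$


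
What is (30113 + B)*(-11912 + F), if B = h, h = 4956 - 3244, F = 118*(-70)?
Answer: -641973900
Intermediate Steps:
F = -8260
h = 1712
B = 1712
(30113 + B)*(-11912 + F) = (30113 + 1712)*(-11912 - 8260) = 31825*(-20172) = -641973900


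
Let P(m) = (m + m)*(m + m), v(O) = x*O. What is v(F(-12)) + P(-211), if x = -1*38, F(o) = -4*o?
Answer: 176260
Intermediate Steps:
x = -38
v(O) = -38*O
P(m) = 4*m² (P(m) = (2*m)*(2*m) = 4*m²)
v(F(-12)) + P(-211) = -(-152)*(-12) + 4*(-211)² = -38*48 + 4*44521 = -1824 + 178084 = 176260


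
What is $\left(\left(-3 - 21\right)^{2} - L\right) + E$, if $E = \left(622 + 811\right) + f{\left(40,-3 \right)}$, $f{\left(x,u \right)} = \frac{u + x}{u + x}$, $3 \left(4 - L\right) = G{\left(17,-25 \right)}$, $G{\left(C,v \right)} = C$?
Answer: $\frac{6035}{3} \approx 2011.7$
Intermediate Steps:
$L = - \frac{5}{3}$ ($L = 4 - \frac{17}{3} = - \frac{5}{3} \approx -1.6667$)
$f{\left(x,u \right)} = 1$
$E = 1434$ ($E = \left(622 + 811\right) + 1 = 1433 + 1 = 1434$)
$\left(\left(-3 - 21\right)^{2} - L\right) + E = \left(\left(-3 - 21\right)^{2} - - \frac{5}{3}\right) + 1434 = \left(\left(-24\right)^{2} + \frac{5}{3}\right) + 1434 = \left(576 + \frac{5}{3}\right) + 1434 = \frac{1733}{3} + 1434 = \frac{6035}{3}$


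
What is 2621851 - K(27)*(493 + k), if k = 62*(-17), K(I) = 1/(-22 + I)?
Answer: 13109816/5 ≈ 2.6220e+6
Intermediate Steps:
k = -1054
2621851 - K(27)*(493 + k) = 2621851 - (493 - 1054)/(-22 + 27) = 2621851 - (-561)/5 = 2621851 - 1*(-561/5) = 2621851 + 561/5 = 13109816/5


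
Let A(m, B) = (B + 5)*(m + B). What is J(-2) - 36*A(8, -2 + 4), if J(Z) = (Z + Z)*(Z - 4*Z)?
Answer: -2544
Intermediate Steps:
A(m, B) = (5 + B)*(B + m)
J(Z) = -6*Z**2 (J(Z) = (2*Z)*(-3*Z) = -6*Z**2)
J(-2) - 36*A(8, -2 + 4) = -6*(-2)**2 - 36*((-2 + 4)**2 + 5*(-2 + 4) + 5*8 + (-2 + 4)*8) = -6*4 - 36*(2**2 + 5*2 + 40 + 2*8) = -24 - 36*(4 + 10 + 40 + 16) = -24 - 36*70 = -24 - 2520 = -2544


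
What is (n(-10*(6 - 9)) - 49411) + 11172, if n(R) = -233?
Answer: -38472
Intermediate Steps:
(n(-10*(6 - 9)) - 49411) + 11172 = (-233 - 49411) + 11172 = -49644 + 11172 = -38472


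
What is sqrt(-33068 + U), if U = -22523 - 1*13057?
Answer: 2*I*sqrt(17162) ≈ 262.01*I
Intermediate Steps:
U = -35580 (U = -22523 - 13057 = -35580)
sqrt(-33068 + U) = sqrt(-33068 - 35580) = sqrt(-68648) = 2*I*sqrt(17162)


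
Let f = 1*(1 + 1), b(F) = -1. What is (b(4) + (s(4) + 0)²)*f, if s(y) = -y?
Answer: 30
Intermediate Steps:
f = 2 (f = 1*2 = 2)
(b(4) + (s(4) + 0)²)*f = (-1 + (-1*4 + 0)²)*2 = (-1 + (-4 + 0)²)*2 = (-1 + (-4)²)*2 = (-1 + 16)*2 = 15*2 = 30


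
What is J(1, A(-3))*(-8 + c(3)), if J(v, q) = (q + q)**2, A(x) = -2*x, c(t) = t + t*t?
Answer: 576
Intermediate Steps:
c(t) = t + t**2
J(v, q) = 4*q**2 (J(v, q) = (2*q)**2 = 4*q**2)
J(1, A(-3))*(-8 + c(3)) = (4*(-2*(-3))**2)*(-8 + 3*(1 + 3)) = (4*6**2)*(-8 + 3*4) = (4*36)*(-8 + 12) = 144*4 = 576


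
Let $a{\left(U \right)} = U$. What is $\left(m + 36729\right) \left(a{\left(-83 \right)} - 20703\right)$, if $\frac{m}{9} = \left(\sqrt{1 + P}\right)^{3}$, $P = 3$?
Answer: $-764945586$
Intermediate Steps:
$m = 72$ ($m = 9 \left(\sqrt{1 + 3}\right)^{3} = 9 \left(\sqrt{4}\right)^{3} = 9 \cdot 2^{3} = 9 \cdot 8 = 72$)
$\left(m + 36729\right) \left(a{\left(-83 \right)} - 20703\right) = \left(72 + 36729\right) \left(-83 - 20703\right) = 36801 \left(-20786\right) = -764945586$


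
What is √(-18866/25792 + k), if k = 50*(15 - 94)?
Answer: I*√41064598198/3224 ≈ 62.855*I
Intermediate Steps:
k = -3950 (k = 50*(-79) = -3950)
√(-18866/25792 + k) = √(-18866/25792 - 3950) = √(-18866*1/25792 - 3950) = √(-9433/12896 - 3950) = √(-50948633/12896) = I*√41064598198/3224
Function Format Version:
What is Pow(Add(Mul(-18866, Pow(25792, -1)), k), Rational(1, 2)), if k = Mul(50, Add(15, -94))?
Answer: Mul(Rational(1, 3224), I, Pow(41064598198, Rational(1, 2))) ≈ Mul(62.855, I)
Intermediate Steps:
k = -3950 (k = Mul(50, -79) = -3950)
Pow(Add(Mul(-18866, Pow(25792, -1)), k), Rational(1, 2)) = Pow(Add(Mul(-18866, Pow(25792, -1)), -3950), Rational(1, 2)) = Pow(Add(Mul(-18866, Rational(1, 25792)), -3950), Rational(1, 2)) = Pow(Add(Rational(-9433, 12896), -3950), Rational(1, 2)) = Pow(Rational(-50948633, 12896), Rational(1, 2)) = Mul(Rational(1, 3224), I, Pow(41064598198, Rational(1, 2)))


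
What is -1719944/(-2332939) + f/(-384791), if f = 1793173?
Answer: -3521544253743/897693930749 ≈ -3.9229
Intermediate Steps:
-1719944/(-2332939) + f/(-384791) = -1719944/(-2332939) + 1793173/(-384791) = -1719944*(-1/2332939) + 1793173*(-1/384791) = 1719944/2332939 - 1793173/384791 = -3521544253743/897693930749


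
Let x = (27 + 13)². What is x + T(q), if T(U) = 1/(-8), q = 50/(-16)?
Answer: 12799/8 ≈ 1599.9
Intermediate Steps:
q = -25/8 (q = 50*(-1/16) = -25/8 ≈ -3.1250)
T(U) = -⅛
x = 1600 (x = 40² = 1600)
x + T(q) = 1600 - ⅛ = 12799/8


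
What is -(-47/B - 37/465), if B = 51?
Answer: 2638/2635 ≈ 1.0011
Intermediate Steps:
-(-47/B - 37/465) = -(-47/51 - 37/465) = -1*(-2638/2635) = 2638/2635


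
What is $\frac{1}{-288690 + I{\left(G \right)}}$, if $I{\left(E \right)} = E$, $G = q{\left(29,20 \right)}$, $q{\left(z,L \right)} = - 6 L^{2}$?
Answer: $- \frac{1}{291090} \approx -3.4354 \cdot 10^{-6}$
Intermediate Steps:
$G = -2400$ ($G = - 6 \cdot 20^{2} = \left(-6\right) 400 = -2400$)
$\frac{1}{-288690 + I{\left(G \right)}} = \frac{1}{-288690 - 2400} = \frac{1}{-291090} = - \frac{1}{291090}$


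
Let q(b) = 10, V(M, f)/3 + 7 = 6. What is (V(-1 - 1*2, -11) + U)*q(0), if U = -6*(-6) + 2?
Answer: 350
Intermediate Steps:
V(M, f) = -3 (V(M, f) = -21 + 3*6 = -21 + 18 = -3)
U = 38 (U = 36 + 2 = 38)
(V(-1 - 1*2, -11) + U)*q(0) = (-3 + 38)*10 = 35*10 = 350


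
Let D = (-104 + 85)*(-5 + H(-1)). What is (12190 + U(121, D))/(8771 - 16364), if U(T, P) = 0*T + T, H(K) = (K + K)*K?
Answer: -12311/7593 ≈ -1.6214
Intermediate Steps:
H(K) = 2*K**2 (H(K) = (2*K)*K = 2*K**2)
D = 57 (D = (-104 + 85)*(-5 + 2*(-1)**2) = -19*(-5 + 2*1) = -19*(-5 + 2) = -19*(-3) = 57)
U(T, P) = T (U(T, P) = 0 + T = T)
(12190 + U(121, D))/(8771 - 16364) = (12190 + 121)/(8771 - 16364) = 12311/(-7593) = 12311*(-1/7593) = -12311/7593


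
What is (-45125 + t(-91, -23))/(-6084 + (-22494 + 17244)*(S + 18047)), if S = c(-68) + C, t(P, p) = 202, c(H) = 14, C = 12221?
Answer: 44923/158986584 ≈ 0.00028256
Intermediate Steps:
S = 12235 (S = 14 + 12221 = 12235)
(-45125 + t(-91, -23))/(-6084 + (-22494 + 17244)*(S + 18047)) = (-45125 + 202)/(-6084 + (-22494 + 17244)*(12235 + 18047)) = -44923/(-6084 - 5250*30282) = -44923/(-6084 - 158980500) = -44923/(-158986584) = -44923*(-1/158986584) = 44923/158986584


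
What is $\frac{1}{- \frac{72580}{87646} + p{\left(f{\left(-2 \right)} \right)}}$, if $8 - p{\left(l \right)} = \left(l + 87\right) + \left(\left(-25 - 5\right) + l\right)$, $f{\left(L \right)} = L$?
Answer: $- \frac{43823}{2008325} \approx -0.021821$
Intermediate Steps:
$p{\left(l \right)} = -49 - 2 l$ ($p{\left(l \right)} = 8 - \left(\left(l + 87\right) + \left(\left(-25 - 5\right) + l\right)\right) = 8 - \left(\left(87 + l\right) + \left(-30 + l\right)\right) = 8 - \left(57 + 2 l\right) = -49 - 2 l$)
$\frac{1}{- \frac{72580}{87646} + p{\left(f{\left(-2 \right)} \right)}} = \frac{1}{- \frac{72580}{87646} - 45} = \frac{1}{\left(-72580\right) \frac{1}{87646} + \left(-49 + 4\right)} = \frac{1}{- \frac{36290}{43823} - 45} = \frac{1}{- \frac{2008325}{43823}} = - \frac{43823}{2008325}$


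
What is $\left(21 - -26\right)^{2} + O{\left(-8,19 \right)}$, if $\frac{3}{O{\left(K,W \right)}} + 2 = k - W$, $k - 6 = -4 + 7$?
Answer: $\frac{8835}{4} \approx 2208.8$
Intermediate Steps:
$k = 9$ ($k = 6 + \left(-4 + 7\right) = 6 + 3 = 9$)
$O{\left(K,W \right)} = \frac{3}{7 - W}$ ($O{\left(K,W \right)} = \frac{3}{-2 - \left(-9 + W\right)} = \frac{3}{7 - W}$)
$\left(21 - -26\right)^{2} + O{\left(-8,19 \right)} = \left(21 - -26\right)^{2} - \frac{3}{-7 + 19} = \left(21 + 26\right)^{2} - \frac{3}{12} = 47^{2} - \frac{1}{4} = 2209 - \frac{1}{4} = \frac{8835}{4}$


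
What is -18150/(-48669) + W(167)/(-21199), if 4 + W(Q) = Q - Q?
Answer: 128318842/343911377 ≈ 0.37312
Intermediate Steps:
W(Q) = -4 (W(Q) = -4 + (Q - Q) = -4 + 0 = -4)
-18150/(-48669) + W(167)/(-21199) = -18150/(-48669) - 4/(-21199) = -18150*(-1/48669) - 4*(-1/21199) = 6050/16223 + 4/21199 = 128318842/343911377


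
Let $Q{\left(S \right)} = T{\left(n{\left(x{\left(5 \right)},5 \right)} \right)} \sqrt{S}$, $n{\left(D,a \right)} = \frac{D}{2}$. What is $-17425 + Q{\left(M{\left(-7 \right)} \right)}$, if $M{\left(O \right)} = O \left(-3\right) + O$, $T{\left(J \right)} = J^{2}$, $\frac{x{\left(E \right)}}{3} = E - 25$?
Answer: $-17425 + 900 \sqrt{14} \approx -14058.0$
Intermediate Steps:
$x{\left(E \right)} = -75 + 3 E$ ($x{\left(E \right)} = 3 \left(E - 25\right) = 3 \left(-25 + E\right) = -75 + 3 E$)
$n{\left(D,a \right)} = \frac{D}{2}$ ($n{\left(D,a \right)} = D \frac{1}{2} = \frac{D}{2}$)
$M{\left(O \right)} = - 2 O$ ($M{\left(O \right)} = - 3 O + O = - 2 O$)
$Q{\left(S \right)} = 900 \sqrt{S}$ ($Q{\left(S \right)} = \left(\frac{-75 + 3 \cdot 5}{2}\right)^{2} \sqrt{S} = \left(\frac{-75 + 15}{2}\right)^{2} \sqrt{S} = \left(\frac{1}{2} \left(-60\right)\right)^{2} \sqrt{S} = \left(-30\right)^{2} \sqrt{S} = 900 \sqrt{S}$)
$-17425 + Q{\left(M{\left(-7 \right)} \right)} = -17425 + 900 \sqrt{\left(-2\right) \left(-7\right)} = -17425 + 900 \sqrt{14}$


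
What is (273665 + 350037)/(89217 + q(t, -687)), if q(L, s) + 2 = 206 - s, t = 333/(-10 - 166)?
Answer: 311851/45054 ≈ 6.9217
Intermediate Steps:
t = -333/176 (t = 333/(-176) = 333*(-1/176) = -333/176 ≈ -1.8920)
q(L, s) = 204 - s (q(L, s) = -2 + (206 - s) = 204 - s)
(273665 + 350037)/(89217 + q(t, -687)) = (273665 + 350037)/(89217 + (204 - 1*(-687))) = 623702/(89217 + (204 + 687)) = 623702/(89217 + 891) = 623702/90108 = 623702*(1/90108) = 311851/45054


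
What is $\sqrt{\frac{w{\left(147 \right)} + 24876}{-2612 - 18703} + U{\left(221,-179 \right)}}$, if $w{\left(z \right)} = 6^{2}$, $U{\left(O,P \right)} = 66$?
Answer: $\frac{\sqrt{66790770}}{1015} \approx 8.0518$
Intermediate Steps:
$w{\left(z \right)} = 36$
$\sqrt{\frac{w{\left(147 \right)} + 24876}{-2612 - 18703} + U{\left(221,-179 \right)}} = \sqrt{\frac{36 + 24876}{-2612 - 18703} + 66} = \sqrt{\frac{24912}{-21315} + 66} = \sqrt{24912 \left(- \frac{1}{21315}\right) + 66} = \sqrt{- \frac{8304}{7105} + 66} = \sqrt{\frac{460626}{7105}} = \frac{\sqrt{66790770}}{1015}$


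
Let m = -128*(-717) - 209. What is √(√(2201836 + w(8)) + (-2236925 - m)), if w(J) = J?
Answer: √(-2328492 + 2*√550461) ≈ 1525.5*I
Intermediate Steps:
m = 91567 (m = 91776 - 209 = 91567)
√(√(2201836 + w(8)) + (-2236925 - m)) = √(√(2201836 + 8) + (-2236925 - 1*91567)) = √(√2201844 + (-2236925 - 91567)) = √(2*√550461 - 2328492) = √(-2328492 + 2*√550461)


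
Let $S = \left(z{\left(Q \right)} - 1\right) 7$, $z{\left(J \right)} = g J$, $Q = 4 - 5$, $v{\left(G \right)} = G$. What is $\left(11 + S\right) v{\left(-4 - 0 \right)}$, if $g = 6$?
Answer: $152$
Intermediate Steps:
$Q = -1$
$z{\left(J \right)} = 6 J$
$S = -49$ ($S = \left(6 \left(-1\right) - 1\right) 7 = \left(-6 - 1\right) 7 = \left(-7\right) 7 = -49$)
$\left(11 + S\right) v{\left(-4 - 0 \right)} = \left(11 - 49\right) \left(-4 - 0\right) = - 38 \left(-4 + 0\right) = \left(-38\right) \left(-4\right) = 152$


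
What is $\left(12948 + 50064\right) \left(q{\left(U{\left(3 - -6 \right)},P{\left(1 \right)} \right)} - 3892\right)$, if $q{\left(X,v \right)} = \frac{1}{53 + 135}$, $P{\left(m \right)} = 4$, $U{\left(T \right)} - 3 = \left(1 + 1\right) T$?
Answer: $- \frac{11526391335}{47} \approx -2.4524 \cdot 10^{8}$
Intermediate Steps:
$U{\left(T \right)} = 3 + 2 T$ ($U{\left(T \right)} = 3 + \left(1 + 1\right) T = 3 + 2 T$)
$q{\left(X,v \right)} = \frac{1}{188}$
$\left(12948 + 50064\right) \left(q{\left(U{\left(3 - -6 \right)},P{\left(1 \right)} \right)} - 3892\right) = \left(12948 + 50064\right) \left(\frac{1}{188} - 3892\right) = 63012 \left(- \frac{731695}{188}\right) = - \frac{11526391335}{47}$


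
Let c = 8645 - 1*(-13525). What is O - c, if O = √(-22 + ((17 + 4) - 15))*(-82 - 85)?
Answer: -22170 - 668*I ≈ -22170.0 - 668.0*I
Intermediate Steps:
c = 22170 (c = 8645 + 13525 = 22170)
O = -668*I (O = √(-22 + (21 - 15))*(-167) = √(-22 + 6)*(-167) = √(-16)*(-167) = (4*I)*(-167) = -668*I ≈ -668.0*I)
O - c = -668*I - 1*22170 = -668*I - 22170 = -22170 - 668*I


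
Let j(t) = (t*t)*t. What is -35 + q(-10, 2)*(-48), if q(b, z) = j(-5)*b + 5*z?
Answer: -60515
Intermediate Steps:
j(t) = t**3 (j(t) = t**2*t = t**3)
q(b, z) = -125*b + 5*z (q(b, z) = (-5)**3*b + 5*z = -125*b + 5*z)
-35 + q(-10, 2)*(-48) = -35 + (-125*(-10) + 5*2)*(-48) = -35 + (1250 + 10)*(-48) = -35 + 1260*(-48) = -35 - 60480 = -60515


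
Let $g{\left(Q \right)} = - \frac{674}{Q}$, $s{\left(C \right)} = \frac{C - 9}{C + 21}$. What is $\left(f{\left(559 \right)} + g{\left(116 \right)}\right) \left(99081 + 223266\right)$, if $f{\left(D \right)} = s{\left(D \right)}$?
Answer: $- \frac{45450927}{29} \approx -1.5673 \cdot 10^{6}$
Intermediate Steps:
$s{\left(C \right)} = \frac{-9 + C}{21 + C}$
$f{\left(D \right)} = \frac{-9 + D}{21 + D}$
$\left(f{\left(559 \right)} + g{\left(116 \right)}\right) \left(99081 + 223266\right) = \left(\frac{-9 + 559}{21 + 559} - \frac{674}{116}\right) \left(99081 + 223266\right) = \left(\frac{1}{580} \cdot 550 - \frac{337}{58}\right) 322347 = \left(\frac{55}{58} - \frac{337}{58}\right) 322347 = \left(- \frac{141}{29}\right) 322347 = - \frac{45450927}{29}$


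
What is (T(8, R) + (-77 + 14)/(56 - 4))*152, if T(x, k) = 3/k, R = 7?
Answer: -10830/91 ≈ -119.01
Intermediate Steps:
(T(8, R) + (-77 + 14)/(56 - 4))*152 = (3/7 + (-77 + 14)/(56 - 4))*152 = (3*(⅐) - 63/52)*152 = (3/7 - 63*1/52)*152 = (3/7 - 63/52)*152 = -285/364*152 = -10830/91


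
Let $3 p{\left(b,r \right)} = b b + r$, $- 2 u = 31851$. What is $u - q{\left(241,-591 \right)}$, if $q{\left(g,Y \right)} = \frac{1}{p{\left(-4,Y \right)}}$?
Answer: $- \frac{18314319}{1150} \approx -15926.0$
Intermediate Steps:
$u = - \frac{31851}{2}$ ($u = \left(- \frac{1}{2}\right) 31851 = - \frac{31851}{2} \approx -15926.0$)
$p{\left(b,r \right)} = \frac{r}{3} + \frac{b^{2}}{3}$ ($p{\left(b,r \right)} = \frac{b b + r}{3} = \frac{b^{2} + r}{3} = \frac{r + b^{2}}{3} = \frac{r}{3} + \frac{b^{2}}{3}$)
$q{\left(g,Y \right)} = \frac{1}{\frac{16}{3} + \frac{Y}{3}}$ ($q{\left(g,Y \right)} = \frac{1}{\frac{Y}{3} + \frac{\left(-4\right)^{2}}{3}} = \frac{1}{\frac{Y}{3} + \frac{1}{3} \cdot 16} = \frac{1}{\frac{Y}{3} + \frac{16}{3}} = \frac{1}{\frac{16}{3} + \frac{Y}{3}}$)
$u - q{\left(241,-591 \right)} = - \frac{31851}{2} - \frac{3}{16 - 591} = - \frac{31851}{2} - \frac{3}{-575} = - \frac{31851}{2} - 3 \left(- \frac{1}{575}\right) = - \frac{31851}{2} - - \frac{3}{575} = - \frac{31851}{2} + \frac{3}{575} = - \frac{18314319}{1150}$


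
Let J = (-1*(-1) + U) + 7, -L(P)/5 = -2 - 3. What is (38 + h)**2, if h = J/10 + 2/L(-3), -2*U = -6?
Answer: 3837681/2500 ≈ 1535.1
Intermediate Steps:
U = 3 (U = -1/2*(-6) = 3)
L(P) = 25 (L(P) = -5*(-2 - 3) = -5*(-5) = 25)
J = 11 (J = (-1*(-1) + 3) + 7 = (1 + 3) + 7 = 4 + 7 = 11)
h = 59/50 (h = 11/10 + 2/25 = 59/50 ≈ 1.1800)
(38 + h)**2 = (38 + 59/50)**2 = (1959/50)**2 = 3837681/2500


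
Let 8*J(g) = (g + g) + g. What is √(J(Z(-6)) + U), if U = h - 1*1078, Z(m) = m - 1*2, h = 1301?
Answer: 2*√55 ≈ 14.832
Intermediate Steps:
Z(m) = -2 + m (Z(m) = m - 2 = -2 + m)
U = 223 (U = 1301 - 1*1078 = 1301 - 1078 = 223)
J(g) = 3*g/8 (J(g) = ((g + g) + g)/8 = (2*g + g)/8 = (3*g)/8 = 3*g/8)
√(J(Z(-6)) + U) = √(3*(-2 - 6)/8 + 223) = √((3/8)*(-8) + 223) = √(-3 + 223) = √220 = 2*√55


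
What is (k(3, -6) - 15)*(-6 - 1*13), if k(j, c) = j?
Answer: 228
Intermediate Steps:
(k(3, -6) - 15)*(-6 - 1*13) = (3 - 15)*(-6 - 1*13) = -12*(-6 - 13) = -12*(-19) = 228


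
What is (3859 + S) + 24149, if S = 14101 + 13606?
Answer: 55715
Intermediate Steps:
S = 27707
(3859 + S) + 24149 = (3859 + 27707) + 24149 = 31566 + 24149 = 55715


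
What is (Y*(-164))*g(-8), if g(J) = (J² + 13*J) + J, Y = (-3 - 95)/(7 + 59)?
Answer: -128576/11 ≈ -11689.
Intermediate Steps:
Y = -49/33 (Y = -98/66 = -98*1/66 = -49/33 ≈ -1.4848)
g(J) = J² + 14*J
(Y*(-164))*g(-8) = (-49/33*(-164))*(-8*(14 - 8)) = 8036*(-8*6)/33 = (8036/33)*(-48) = -128576/11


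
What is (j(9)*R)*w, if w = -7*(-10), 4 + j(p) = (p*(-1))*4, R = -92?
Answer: 257600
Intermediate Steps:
j(p) = -4 - 4*p (j(p) = -4 + (p*(-1))*4 = -4 - p*4 = -4 - 4*p)
w = 70
(j(9)*R)*w = ((-4 - 4*9)*(-92))*70 = ((-4 - 36)*(-92))*70 = -40*(-92)*70 = 3680*70 = 257600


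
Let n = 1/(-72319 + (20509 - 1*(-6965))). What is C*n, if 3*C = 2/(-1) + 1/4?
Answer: 7/538140 ≈ 1.3008e-5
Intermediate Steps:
n = -1/44845 (n = 1/(-72319 + (20509 + 6965)) = 1/(-72319 + 27474) = 1/(-44845) = -1/44845 ≈ -2.2299e-5)
C = -7/12 (C = (2/(-1) + 1/4)/3 = (2*(-1) + 1*(1/4))/3 = (-2 + 1/4)/3 = (1/3)*(-7/4) = -7/12 ≈ -0.58333)
C*n = -7/12*(-1/44845) = 7/538140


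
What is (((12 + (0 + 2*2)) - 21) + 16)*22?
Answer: 242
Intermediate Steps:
(((12 + (0 + 2*2)) - 21) + 16)*22 = (((12 + (0 + 4)) - 21) + 16)*22 = (((12 + 4) - 21) + 16)*22 = ((16 - 21) + 16)*22 = (-5 + 16)*22 = 11*22 = 242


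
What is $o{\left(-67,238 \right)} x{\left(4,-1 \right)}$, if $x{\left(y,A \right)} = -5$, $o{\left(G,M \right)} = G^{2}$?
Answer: $-22445$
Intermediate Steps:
$o{\left(-67,238 \right)} x{\left(4,-1 \right)} = \left(-67\right)^{2} \left(-5\right) = 4489 \left(-5\right) = -22445$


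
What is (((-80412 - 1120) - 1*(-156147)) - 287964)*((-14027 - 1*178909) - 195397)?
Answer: 82850457217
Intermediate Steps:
(((-80412 - 1120) - 1*(-156147)) - 287964)*((-14027 - 1*178909) - 195397) = ((-81532 + 156147) - 287964)*((-14027 - 178909) - 195397) = (74615 - 287964)*(-192936 - 195397) = -213349*(-388333) = 82850457217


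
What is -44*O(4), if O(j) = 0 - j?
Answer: 176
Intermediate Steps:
O(j) = -j
-44*O(4) = -(-44)*4 = -44*(-4) = 176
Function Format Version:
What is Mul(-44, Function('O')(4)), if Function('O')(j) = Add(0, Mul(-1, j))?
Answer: 176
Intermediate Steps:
Function('O')(j) = Mul(-1, j)
Mul(-44, Function('O')(4)) = Mul(-44, Mul(-1, 4)) = Mul(-44, -4) = 176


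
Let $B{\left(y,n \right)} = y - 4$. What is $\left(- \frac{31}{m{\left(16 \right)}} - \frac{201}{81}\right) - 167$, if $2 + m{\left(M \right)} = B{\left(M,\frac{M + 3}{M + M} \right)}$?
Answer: $- \frac{46597}{270} \approx -172.58$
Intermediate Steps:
$B{\left(y,n \right)} = -4 + y$ ($B{\left(y,n \right)} = y - 4 = -4 + y$)
$m{\left(M \right)} = -6 + M$ ($m{\left(M \right)} = -2 + \left(-4 + M\right) = -6 + M$)
$\left(- \frac{31}{m{\left(16 \right)}} - \frac{201}{81}\right) - 167 = \left(- \frac{31}{-6 + 16} - \frac{201}{81}\right) - 167 = \left(- \frac{31}{10} - \frac{67}{27}\right) - 167 = - \frac{1507}{270} - 167 = - \frac{46597}{270}$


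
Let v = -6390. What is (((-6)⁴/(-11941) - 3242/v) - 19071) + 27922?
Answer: 337694097886/38151495 ≈ 8851.4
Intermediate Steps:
(((-6)⁴/(-11941) - 3242/v) - 19071) + 27922 = (((-6)⁴/(-11941) - 3242/(-6390)) - 19071) + 27922 = ((1296*(-1/11941) - 3242*(-1/6390)) - 19071) + 27922 = ((-1296/11941 + 1621/3195) - 19071) + 27922 = (15215641/38151495 - 19071) + 27922 = -727571945504/38151495 + 27922 = 337694097886/38151495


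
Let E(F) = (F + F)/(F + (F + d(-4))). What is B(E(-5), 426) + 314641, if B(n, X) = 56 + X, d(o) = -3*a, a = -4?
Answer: 315123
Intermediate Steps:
d(o) = 12 (d(o) = -3*(-4) = 12)
E(F) = 2*F/(12 + 2*F) (E(F) = (F + F)/(F + (F + 12)) = (2*F)/(F + (12 + F)) = (2*F)/(12 + 2*F) = 2*F/(12 + 2*F))
B(E(-5), 426) + 314641 = (56 + 426) + 314641 = 482 + 314641 = 315123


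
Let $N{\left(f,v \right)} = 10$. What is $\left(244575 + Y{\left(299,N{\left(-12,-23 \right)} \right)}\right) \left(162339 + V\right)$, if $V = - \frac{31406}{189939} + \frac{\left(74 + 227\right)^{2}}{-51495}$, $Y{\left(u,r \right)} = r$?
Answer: $\frac{25890204852575869454}{652060587} \approx 3.9705 \cdot 10^{10}$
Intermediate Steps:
$V = - \frac{6275305103}{3260302935}$ ($V = \left(-31406\right) \frac{1}{189939} + 301^{2} \left(- \frac{1}{51495}\right) = - \frac{31406}{189939} + 90601 \left(- \frac{1}{51495}\right) = - \frac{31406}{189939} - \frac{90601}{51495} = - \frac{6275305103}{3260302935} \approx -1.9248$)
$\left(244575 + Y{\left(299,N{\left(-12,-23 \right)} \right)}\right) \left(162339 + V\right) = \left(244575 + 10\right) \left(162339 - \frac{6275305103}{3260302935}\right) = 244585 \cdot \frac{529268042859862}{3260302935} = \frac{25890204852575869454}{652060587}$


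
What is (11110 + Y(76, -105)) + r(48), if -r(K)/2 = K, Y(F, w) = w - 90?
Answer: 10819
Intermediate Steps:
Y(F, w) = -90 + w
r(K) = -2*K
(11110 + Y(76, -105)) + r(48) = (11110 + (-90 - 105)) - 2*48 = (11110 - 195) - 96 = 10915 - 96 = 10819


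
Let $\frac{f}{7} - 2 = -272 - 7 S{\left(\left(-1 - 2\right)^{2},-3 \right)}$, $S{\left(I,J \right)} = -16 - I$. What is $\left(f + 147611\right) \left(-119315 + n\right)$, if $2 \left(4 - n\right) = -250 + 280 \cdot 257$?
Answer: $-22801023036$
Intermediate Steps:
$f = -665$ ($f = 14 + 7 \left(-272 - 7 \left(-16 - \left(-1 - 2\right)^{2}\right)\right) = 14 + 7 \left(-272 - 7 \left(-16 - \left(-3\right)^{2}\right)\right) = 14 + 7 \left(-272 - 7 \left(-16 - 9\right)\right) = 14 + 7 \left(-272 - -175\right) = 14 + 7 \left(-272 + 175\right) = 14 + 7 \left(-97\right) = 14 - 679 = -665$)
$n = -35851$ ($n = 4 - \frac{-250 + 280 \cdot 257}{2} = 4 - \frac{-250 + 71960}{2} = 4 - 35855 = -35851$)
$\left(f + 147611\right) \left(-119315 + n\right) = \left(-665 + 147611\right) \left(-119315 - 35851\right) = 146946 \left(-155166\right) = -22801023036$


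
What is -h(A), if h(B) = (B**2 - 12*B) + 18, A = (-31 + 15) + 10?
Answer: -126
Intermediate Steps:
A = -6 (A = -16 + 10 = -6)
h(B) = 18 + B**2 - 12*B
-h(A) = -(18 + (-6)**2 - 12*(-6)) = -(18 + 36 + 72) = -1*126 = -126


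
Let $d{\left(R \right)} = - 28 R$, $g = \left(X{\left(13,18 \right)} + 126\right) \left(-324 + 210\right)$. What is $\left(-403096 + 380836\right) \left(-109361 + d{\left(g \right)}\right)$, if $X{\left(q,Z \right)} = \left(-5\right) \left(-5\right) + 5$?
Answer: $-8650035660$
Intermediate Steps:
$X{\left(q,Z \right)} = 30$ ($X{\left(q,Z \right)} = 25 + 5 = 30$)
$g = -17784$ ($g = \left(30 + 126\right) \left(-324 + 210\right) = 156 \left(-114\right) = -17784$)
$\left(-403096 + 380836\right) \left(-109361 + d{\left(g \right)}\right) = \left(-403096 + 380836\right) \left(-109361 - -497952\right) = - 22260 \left(-109361 + 497952\right) = \left(-22260\right) 388591 = -8650035660$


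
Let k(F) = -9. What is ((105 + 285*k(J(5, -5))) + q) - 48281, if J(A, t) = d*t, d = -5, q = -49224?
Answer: -99965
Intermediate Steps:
J(A, t) = -5*t
((105 + 285*k(J(5, -5))) + q) - 48281 = ((105 + 285*(-9)) - 49224) - 48281 = ((105 - 2565) - 49224) - 48281 = (-2460 - 49224) - 48281 = -51684 - 48281 = -99965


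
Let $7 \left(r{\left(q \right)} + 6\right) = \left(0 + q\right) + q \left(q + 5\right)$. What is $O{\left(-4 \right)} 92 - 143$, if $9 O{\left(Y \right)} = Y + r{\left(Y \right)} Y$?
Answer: $\frac{6815}{63} \approx 108.17$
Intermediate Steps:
$r{\left(q \right)} = -6 + \frac{q}{7} + \frac{q \left(5 + q\right)}{7}$ ($r{\left(q \right)} = -6 + \frac{\left(0 + q\right) + q \left(q + 5\right)}{7} = -6 + \frac{q + q \left(5 + q\right)}{7} = -6 + \left(\frac{q}{7} + \frac{q \left(5 + q\right)}{7}\right) = -6 + \frac{q}{7} + \frac{q \left(5 + q\right)}{7}$)
$O{\left(Y \right)} = \frac{Y}{9} + \frac{Y \left(-6 + \frac{Y^{2}}{7} + \frac{6 Y}{7}\right)}{9}$ ($O{\left(Y \right)} = \frac{Y + \left(-6 + \frac{Y^{2}}{7} + \frac{6 Y}{7}\right) Y}{9} = \frac{Y + Y \left(-6 + \frac{Y^{2}}{7} + \frac{6 Y}{7}\right)}{9} = \frac{Y}{9} + \frac{Y \left(-6 + \frac{Y^{2}}{7} + \frac{6 Y}{7}\right)}{9}$)
$O{\left(-4 \right)} 92 - 143 = \frac{1}{63} \left(-4\right) \left(-35 + \left(-4\right)^{2} + 6 \left(-4\right)\right) 92 - 143 = \frac{1}{63} \left(-4\right) \left(-35 + 16 - 24\right) 92 - 143 = \frac{1}{63} \left(-4\right) \left(-43\right) 92 - 143 = \frac{172}{63} \cdot 92 - 143 = \frac{15824}{63} - 143 = \frac{6815}{63}$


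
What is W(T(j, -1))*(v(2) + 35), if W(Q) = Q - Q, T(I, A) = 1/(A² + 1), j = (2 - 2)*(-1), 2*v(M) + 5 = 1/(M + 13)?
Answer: 0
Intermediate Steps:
v(M) = -5/2 + 1/(2*(13 + M)) (v(M) = -5/2 + 1/(2*(M + 13)) = -5/2 + 1/(2*(13 + M)))
j = 0 (j = 0*(-1) = 0)
T(I, A) = 1/(1 + A²)
W(Q) = 0
W(T(j, -1))*(v(2) + 35) = 0*((-64 - 5*2)/(2*(13 + 2)) + 35) = 0*((½)*(-64 - 10)/15 + 35) = 0*((½)*(1/15)*(-74) + 35) = 0*(-37/15 + 35) = 0*(488/15) = 0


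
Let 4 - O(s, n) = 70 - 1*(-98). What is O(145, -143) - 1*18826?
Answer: -18990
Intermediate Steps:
O(s, n) = -164 (O(s, n) = 4 - (70 - 1*(-98)) = 4 - (70 + 98) = 4 - 1*168 = 4 - 168 = -164)
O(145, -143) - 1*18826 = -164 - 1*18826 = -164 - 18826 = -18990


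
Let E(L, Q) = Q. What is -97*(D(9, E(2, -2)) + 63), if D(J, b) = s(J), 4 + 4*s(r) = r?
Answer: -24929/4 ≈ -6232.3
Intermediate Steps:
s(r) = -1 + r/4
D(J, b) = -1 + J/4
-97*(D(9, E(2, -2)) + 63) = -97*((-1 + (1/4)*9) + 63) = -97*((-1 + 9/4) + 63) = -97*(5/4 + 63) = -97*257/4 = -24929/4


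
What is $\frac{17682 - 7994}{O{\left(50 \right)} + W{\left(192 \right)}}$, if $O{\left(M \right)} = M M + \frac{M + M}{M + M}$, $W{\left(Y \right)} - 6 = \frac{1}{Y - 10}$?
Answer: $\frac{1763216}{456275} \approx 3.8644$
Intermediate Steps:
$W{\left(Y \right)} = 6 + \frac{1}{-10 + Y}$ ($W{\left(Y \right)} = 6 + \frac{1}{Y - 10} = 6 + \frac{1}{-10 + Y}$)
$O{\left(M \right)} = 1 + M^{2}$ ($O{\left(M \right)} = M^{2} + \frac{2 M}{2 M} = M^{2} + 2 M \frac{1}{2 M} = M^{2} + 1 = 1 + M^{2}$)
$\frac{17682 - 7994}{O{\left(50 \right)} + W{\left(192 \right)}} = \frac{17682 - 7994}{\left(1 + 50^{2}\right) + \frac{-59 + 6 \cdot 192}{-10 + 192}} = \frac{9688}{\left(1 + 2500\right) + \frac{-59 + 1152}{182}} = \frac{9688}{2501 + \frac{1}{182} \cdot 1093} = \frac{9688}{2501 + \frac{1093}{182}} = \frac{9688}{\frac{456275}{182}} = 9688 \cdot \frac{182}{456275} = \frac{1763216}{456275}$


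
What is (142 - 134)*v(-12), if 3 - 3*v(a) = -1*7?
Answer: 80/3 ≈ 26.667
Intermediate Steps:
v(a) = 10/3 (v(a) = 1 - (-1)*7/3 = 1 - 1/3*(-7) = 1 + 7/3 = 10/3)
(142 - 134)*v(-12) = (142 - 134)*(10/3) = 8*(10/3) = 80/3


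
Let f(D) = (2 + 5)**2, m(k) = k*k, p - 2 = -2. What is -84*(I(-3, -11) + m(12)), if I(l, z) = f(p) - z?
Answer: -17136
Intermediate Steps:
p = 0 (p = 2 - 2 = 0)
m(k) = k**2
f(D) = 49 (f(D) = 7**2 = 49)
I(l, z) = 49 - z
-84*(I(-3, -11) + m(12)) = -84*((49 - 1*(-11)) + 12**2) = -84*((49 + 11) + 144) = -84*(60 + 144) = -84*204 = -17136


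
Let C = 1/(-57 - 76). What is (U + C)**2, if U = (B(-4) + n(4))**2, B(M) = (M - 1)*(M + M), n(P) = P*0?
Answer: 45283414401/17689 ≈ 2.5600e+6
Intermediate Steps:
n(P) = 0
B(M) = 2*M*(-1 + M) (B(M) = (-1 + M)*(2*M) = 2*M*(-1 + M))
C = -1/133 (C = 1/(-133) = -1/133 ≈ -0.0075188)
U = 1600 (U = (2*(-4)*(-1 - 4) + 0)**2 = (2*(-4)*(-5) + 0)**2 = (40 + 0)**2 = 40**2 = 1600)
(U + C)**2 = (1600 - 1/133)**2 = (212799/133)**2 = 45283414401/17689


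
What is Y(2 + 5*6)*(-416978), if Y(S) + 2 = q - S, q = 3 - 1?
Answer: 13343296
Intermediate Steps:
q = 2
Y(S) = -S (Y(S) = -2 + (2 - S) = -S)
Y(2 + 5*6)*(-416978) = -(2 + 5*6)*(-416978) = -(2 + 30)*(-416978) = -1*32*(-416978) = -32*(-416978) = 13343296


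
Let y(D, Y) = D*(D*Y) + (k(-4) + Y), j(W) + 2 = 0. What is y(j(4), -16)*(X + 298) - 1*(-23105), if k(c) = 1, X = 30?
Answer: -2807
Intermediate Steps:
j(W) = -2 (j(W) = -2 + 0 = -2)
y(D, Y) = 1 + Y + Y*D**2 (y(D, Y) = D*(D*Y) + (1 + Y) = Y*D**2 + (1 + Y) = 1 + Y + Y*D**2)
y(j(4), -16)*(X + 298) - 1*(-23105) = (1 - 16 - 16*(-2)**2)*(30 + 298) - 1*(-23105) = (1 - 16 - 16*4)*328 + 23105 = (1 - 16 - 64)*328 + 23105 = -79*328 + 23105 = -25912 + 23105 = -2807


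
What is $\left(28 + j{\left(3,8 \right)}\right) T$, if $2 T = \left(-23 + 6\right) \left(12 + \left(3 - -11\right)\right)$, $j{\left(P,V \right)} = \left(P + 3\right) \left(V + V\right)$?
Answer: $-27404$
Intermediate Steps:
$j{\left(P,V \right)} = 2 V \left(3 + P\right)$ ($j{\left(P,V \right)} = \left(3 + P\right) 2 V = 2 V \left(3 + P\right)$)
$T = -221$ ($T = \frac{\left(-23 + 6\right) \left(12 + \left(3 - -11\right)\right)}{2} = \frac{\left(-17\right) \left(12 + \left(3 + 11\right)\right)}{2} = \frac{\left(-17\right) \left(12 + 14\right)}{2} = \frac{\left(-17\right) 26}{2} = \frac{1}{2} \left(-442\right) = -221$)
$\left(28 + j{\left(3,8 \right)}\right) T = \left(28 + 2 \cdot 8 \left(3 + 3\right)\right) \left(-221\right) = \left(28 + 2 \cdot 8 \cdot 6\right) \left(-221\right) = \left(28 + 96\right) \left(-221\right) = 124 \left(-221\right) = -27404$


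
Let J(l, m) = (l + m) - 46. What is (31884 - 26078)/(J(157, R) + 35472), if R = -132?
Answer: 5806/35451 ≈ 0.16378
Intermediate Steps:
J(l, m) = -46 + l + m
(31884 - 26078)/(J(157, R) + 35472) = (31884 - 26078)/((-46 + 157 - 132) + 35472) = 5806/(-21 + 35472) = 5806/35451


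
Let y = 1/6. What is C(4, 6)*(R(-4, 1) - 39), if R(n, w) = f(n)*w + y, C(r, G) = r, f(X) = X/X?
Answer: -454/3 ≈ -151.33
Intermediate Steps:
y = ⅙ ≈ 0.16667
f(X) = 1
R(n, w) = ⅙ + w (R(n, w) = 1*w + ⅙ = w + ⅙ = ⅙ + w)
C(4, 6)*(R(-4, 1) - 39) = 4*((⅙ + 1) - 39) = 4*(7/6 - 39) = 4*(-227/6) = -454/3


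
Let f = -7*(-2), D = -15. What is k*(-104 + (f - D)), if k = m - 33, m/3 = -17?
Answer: 6300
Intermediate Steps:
m = -51 (m = 3*(-17) = -51)
f = 14
k = -84 (k = -51 - 33 = -84)
k*(-104 + (f - D)) = -84*(-104 + (14 - 1*(-15))) = -84*(-104 + (14 + 15)) = -84*(-104 + 29) = -84*(-75) = 6300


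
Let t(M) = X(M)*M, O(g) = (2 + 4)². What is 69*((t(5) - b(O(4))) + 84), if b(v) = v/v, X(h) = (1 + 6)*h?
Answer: 17802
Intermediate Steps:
O(g) = 36 (O(g) = 6² = 36)
X(h) = 7*h
t(M) = 7*M² (t(M) = (7*M)*M = 7*M²)
b(v) = 1
69*((t(5) - b(O(4))) + 84) = 69*((7*5² - 1*1) + 84) = 69*((7*25 - 1) + 84) = 69*((175 - 1) + 84) = 69*(174 + 84) = 69*258 = 17802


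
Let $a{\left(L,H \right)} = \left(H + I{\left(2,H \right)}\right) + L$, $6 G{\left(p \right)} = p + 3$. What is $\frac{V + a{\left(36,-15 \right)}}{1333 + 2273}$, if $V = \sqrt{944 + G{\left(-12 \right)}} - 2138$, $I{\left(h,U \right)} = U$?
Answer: $- \frac{1066}{1803} + \frac{\sqrt{3770}}{7212} \approx -0.58272$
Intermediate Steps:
$G{\left(p \right)} = \frac{1}{2} + \frac{p}{6}$ ($G{\left(p \right)} = \frac{p + 3}{6} = \frac{3 + p}{6} = \frac{1}{2} + \frac{p}{6}$)
$a{\left(L,H \right)} = L + 2 H$ ($a{\left(L,H \right)} = \left(H + H\right) + L = 2 H + L = L + 2 H$)
$V = -2138 + \frac{\sqrt{3770}}{2}$ ($V = \sqrt{944 + \left(\frac{1}{2} + \frac{1}{6} \left(-12\right)\right)} - 2138 = \sqrt{944 + \left(\frac{1}{2} - 2\right)} - 2138 = \sqrt{944 - \frac{3}{2}} - 2138 = \sqrt{\frac{1885}{2}} - 2138 = \frac{\sqrt{3770}}{2} - 2138 = -2138 + \frac{\sqrt{3770}}{2} \approx -2107.3$)
$\frac{V + a{\left(36,-15 \right)}}{1333 + 2273} = \frac{\left(-2138 + \frac{\sqrt{3770}}{2}\right) + \left(36 + 2 \left(-15\right)\right)}{1333 + 2273} = \frac{\left(-2138 + \frac{\sqrt{3770}}{2}\right) + \left(36 - 30\right)}{3606} = \left(\left(-2138 + \frac{\sqrt{3770}}{2}\right) + 6\right) \frac{1}{3606} = \left(-2132 + \frac{\sqrt{3770}}{2}\right) \frac{1}{3606} = - \frac{1066}{1803} + \frac{\sqrt{3770}}{7212}$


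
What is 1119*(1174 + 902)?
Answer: 2323044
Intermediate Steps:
1119*(1174 + 902) = 1119*2076 = 2323044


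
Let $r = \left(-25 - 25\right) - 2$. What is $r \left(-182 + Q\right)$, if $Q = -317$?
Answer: $25948$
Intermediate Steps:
$r = -52$ ($r = -50 - 2 = -52$)
$r \left(-182 + Q\right) = - 52 \left(-182 - 317\right) = \left(-52\right) \left(-499\right) = 25948$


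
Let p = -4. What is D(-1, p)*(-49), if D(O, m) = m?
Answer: 196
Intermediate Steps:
D(-1, p)*(-49) = -4*(-49) = 196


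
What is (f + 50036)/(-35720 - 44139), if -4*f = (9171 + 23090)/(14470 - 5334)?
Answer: -1828483323/2918367296 ≈ -0.62654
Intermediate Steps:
f = -32261/36544 (f = -(9171 + 23090)/(4*(14470 - 5334)) = -32261/(4*9136) = -¼*32261/9136 = -32261/36544 ≈ -0.88280)
(f + 50036)/(-35720 - 44139) = (-32261/36544 + 50036)/(-35720 - 44139) = (1828483323/36544)/(-79859) = (1828483323/36544)*(-1/79859) = -1828483323/2918367296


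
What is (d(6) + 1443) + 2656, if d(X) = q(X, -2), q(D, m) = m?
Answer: 4097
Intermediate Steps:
d(X) = -2
(d(6) + 1443) + 2656 = (-2 + 1443) + 2656 = 1441 + 2656 = 4097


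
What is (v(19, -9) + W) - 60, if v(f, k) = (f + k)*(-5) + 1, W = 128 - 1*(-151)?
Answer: 170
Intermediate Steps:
W = 279 (W = 128 + 151 = 279)
v(f, k) = 1 - 5*f - 5*k (v(f, k) = (-5*f - 5*k) + 1 = 1 - 5*f - 5*k)
(v(19, -9) + W) - 60 = ((1 - 5*19 - 5*(-9)) + 279) - 60 = ((1 - 95 + 45) + 279) - 60 = (-49 + 279) - 60 = 230 - 60 = 170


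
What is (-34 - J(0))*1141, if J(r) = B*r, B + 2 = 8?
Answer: -38794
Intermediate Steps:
B = 6 (B = -2 + 8 = 6)
J(r) = 6*r
(-34 - J(0))*1141 = (-34 - 6*0)*1141 = (-34 - 1*0)*1141 = (-34 + 0)*1141 = -34*1141 = -38794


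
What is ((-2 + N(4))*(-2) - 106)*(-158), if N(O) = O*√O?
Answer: 18644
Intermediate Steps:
N(O) = O^(3/2)
((-2 + N(4))*(-2) - 106)*(-158) = ((-2 + 4^(3/2))*(-2) - 106)*(-158) = ((-2 + 8)*(-2) - 106)*(-158) = (6*(-2) - 106)*(-158) = (-12 - 106)*(-158) = -118*(-158) = 18644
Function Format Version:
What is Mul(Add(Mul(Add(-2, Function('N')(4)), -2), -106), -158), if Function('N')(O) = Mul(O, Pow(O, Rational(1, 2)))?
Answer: 18644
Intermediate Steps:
Function('N')(O) = Pow(O, Rational(3, 2))
Mul(Add(Mul(Add(-2, Function('N')(4)), -2), -106), -158) = Mul(Add(Mul(Add(-2, Pow(4, Rational(3, 2))), -2), -106), -158) = Mul(Add(Mul(Add(-2, 8), -2), -106), -158) = Mul(Add(Mul(6, -2), -106), -158) = Mul(Add(-12, -106), -158) = Mul(-118, -158) = 18644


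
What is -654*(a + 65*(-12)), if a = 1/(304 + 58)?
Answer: 92331393/181 ≈ 5.1012e+5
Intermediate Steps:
a = 1/362 ≈ 0.0027624
-654*(a + 65*(-12)) = -654*(1/362 + 65*(-12)) = -654*(1/362 - 780) = -654*(-282359/362) = 92331393/181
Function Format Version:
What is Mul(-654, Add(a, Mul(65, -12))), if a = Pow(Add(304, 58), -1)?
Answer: Rational(92331393, 181) ≈ 5.1012e+5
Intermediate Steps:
a = Rational(1, 362) (a = Pow(362, -1) = Rational(1, 362) ≈ 0.0027624)
Mul(-654, Add(a, Mul(65, -12))) = Mul(-654, Add(Rational(1, 362), Mul(65, -12))) = Mul(-654, Add(Rational(1, 362), -780)) = Mul(-654, Rational(-282359, 362)) = Rational(92331393, 181)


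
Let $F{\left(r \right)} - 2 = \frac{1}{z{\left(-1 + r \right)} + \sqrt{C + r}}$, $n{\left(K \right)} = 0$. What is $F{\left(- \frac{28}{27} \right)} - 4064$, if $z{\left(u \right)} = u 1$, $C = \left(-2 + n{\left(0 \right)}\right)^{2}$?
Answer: $- \frac{703023}{173} - \frac{324 \sqrt{15}}{865} \approx -4065.2$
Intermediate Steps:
$C = 4$ ($C = \left(-2 + 0\right)^{2} = \left(-2\right)^{2} = 4$)
$z{\left(u \right)} = u$
$F{\left(r \right)} = 2 + \frac{1}{-1 + r + \sqrt{4 + r}}$ ($F{\left(r \right)} = 2 + \frac{1}{\left(-1 + r\right) + \sqrt{4 + r}} = 2 + \frac{1}{-1 + r + \sqrt{4 + r}}$)
$F{\left(- \frac{28}{27} \right)} - 4064 = \frac{-1 + 2 \left(- \frac{28}{27}\right) + 2 \sqrt{4 - \frac{28}{27}}}{-1 - \frac{28}{27} + \sqrt{4 - \frac{28}{27}}} - 4064 = \frac{-1 - \frac{56}{27} + 2 \sqrt{\frac{80}{27}}}{-1 - \frac{28}{27} + \sqrt{\frac{80}{27}}} - 4064 = \frac{-1 - \frac{56}{27} + 2 \frac{4 \sqrt{15}}{9}}{-1 - \frac{28}{27} + \frac{4 \sqrt{15}}{9}} - 4064 = \frac{-1 - \frac{56}{27} + \frac{8 \sqrt{15}}{9}}{- \frac{55}{27} + \frac{4 \sqrt{15}}{9}} - 4064 = \frac{- \frac{83}{27} + \frac{8 \sqrt{15}}{9}}{- \frac{55}{27} + \frac{4 \sqrt{15}}{9}} - 4064 = -4064 + \frac{- \frac{83}{27} + \frac{8 \sqrt{15}}{9}}{- \frac{55}{27} + \frac{4 \sqrt{15}}{9}}$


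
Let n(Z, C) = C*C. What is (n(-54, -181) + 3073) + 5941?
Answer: 41775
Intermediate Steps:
n(Z, C) = C²
(n(-54, -181) + 3073) + 5941 = ((-181)² + 3073) + 5941 = (32761 + 3073) + 5941 = 35834 + 5941 = 41775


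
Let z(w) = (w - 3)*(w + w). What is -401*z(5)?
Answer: -8020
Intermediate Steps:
z(w) = 2*w*(-3 + w) (z(w) = (-3 + w)*(2*w) = 2*w*(-3 + w))
-401*z(5) = -802*5*(-3 + 5) = -802*5*2 = -401*20 = -8020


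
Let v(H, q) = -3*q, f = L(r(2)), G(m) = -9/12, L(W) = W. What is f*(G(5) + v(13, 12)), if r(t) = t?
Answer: -147/2 ≈ -73.500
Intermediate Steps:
G(m) = -3/4 (G(m) = -9*1/12 = -3/4)
f = 2
f*(G(5) + v(13, 12)) = 2*(-3/4 - 3*12) = 2*(-3/4 - 36) = 2*(-147/4) = -147/2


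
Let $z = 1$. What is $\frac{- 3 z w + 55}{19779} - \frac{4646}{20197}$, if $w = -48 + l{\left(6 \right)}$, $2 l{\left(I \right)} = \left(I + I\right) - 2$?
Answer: $- \frac{4640894}{21025077} \approx -0.22073$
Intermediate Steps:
$l{\left(I \right)} = -1 + I$ ($l{\left(I \right)} = \frac{\left(I + I\right) - 2}{2} = \frac{2 I - 2}{2} = \frac{-2 + 2 I}{2} = -1 + I$)
$w = -43$ ($w = -48 + \left(-1 + 6\right) = -48 + 5 = -43$)
$\frac{- 3 z w + 55}{19779} - \frac{4646}{20197} = \frac{\left(-3\right) 1 \left(-43\right) + 55}{19779} - \frac{4646}{20197} = \left(\left(-3\right) \left(-43\right) + 55\right) \frac{1}{19779} - \frac{4646}{20197} = \left(129 + 55\right) \frac{1}{19779} - \frac{4646}{20197} = 184 \cdot \frac{1}{19779} - \frac{4646}{20197} = \frac{184}{19779} - \frac{4646}{20197} = - \frac{4640894}{21025077}$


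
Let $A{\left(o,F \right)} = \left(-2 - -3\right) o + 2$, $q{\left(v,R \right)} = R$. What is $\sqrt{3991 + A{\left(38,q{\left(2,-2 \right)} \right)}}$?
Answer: $\sqrt{4031} \approx 63.49$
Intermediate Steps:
$A{\left(o,F \right)} = 2 + o$ ($A{\left(o,F \right)} = \left(-2 + 3\right) o + 2 = 1 o + 2 = o + 2 = 2 + o$)
$\sqrt{3991 + A{\left(38,q{\left(2,-2 \right)} \right)}} = \sqrt{3991 + \left(2 + 38\right)} = \sqrt{3991 + 40} = \sqrt{4031}$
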